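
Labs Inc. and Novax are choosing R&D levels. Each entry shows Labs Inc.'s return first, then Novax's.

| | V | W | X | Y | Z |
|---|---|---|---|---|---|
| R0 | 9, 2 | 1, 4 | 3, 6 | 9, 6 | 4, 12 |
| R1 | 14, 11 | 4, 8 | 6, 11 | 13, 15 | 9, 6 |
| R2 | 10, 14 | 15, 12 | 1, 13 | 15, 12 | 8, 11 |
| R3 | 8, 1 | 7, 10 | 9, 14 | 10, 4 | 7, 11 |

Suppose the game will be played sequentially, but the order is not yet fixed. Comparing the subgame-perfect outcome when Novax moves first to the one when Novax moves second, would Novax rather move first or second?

If Labs Inc. leads: Novax's best replies are R0→Z, R1→Y, R2→V, R3→X; Labs Inc.'s induced payoffs 4, 13, 10, 9; outcome (R1, Y), payoffs (13, 15).
If Novax leads: Labs Inc.'s best replies are V→R1, W→R2, X→R3, Y→R2, Z→R1; Novax's induced payoffs 11, 12, 14, 12, 6; outcome (R3, X), payoffs (9, 14).
Novax gets 14 moving first and 15 moving second, so Novax prefers to move second.

second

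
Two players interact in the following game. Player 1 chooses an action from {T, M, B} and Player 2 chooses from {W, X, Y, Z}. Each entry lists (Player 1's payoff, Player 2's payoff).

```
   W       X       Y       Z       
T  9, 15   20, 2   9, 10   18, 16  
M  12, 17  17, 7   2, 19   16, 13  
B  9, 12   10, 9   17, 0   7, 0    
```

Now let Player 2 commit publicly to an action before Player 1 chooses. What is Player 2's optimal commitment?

Solve by backward induction (Player 2 leads).
- W: BR = M, leader payoff 17.
- X: BR = T, leader payoff 2.
- Y: BR = B, leader payoff 0.
- Z: BR = T, leader payoff 16.
Player 2's induced payoffs are 17, 2, 0, 16, so Player 2 commits to W. Subgame-perfect outcome: (M, W) with payoffs (12, 17).

W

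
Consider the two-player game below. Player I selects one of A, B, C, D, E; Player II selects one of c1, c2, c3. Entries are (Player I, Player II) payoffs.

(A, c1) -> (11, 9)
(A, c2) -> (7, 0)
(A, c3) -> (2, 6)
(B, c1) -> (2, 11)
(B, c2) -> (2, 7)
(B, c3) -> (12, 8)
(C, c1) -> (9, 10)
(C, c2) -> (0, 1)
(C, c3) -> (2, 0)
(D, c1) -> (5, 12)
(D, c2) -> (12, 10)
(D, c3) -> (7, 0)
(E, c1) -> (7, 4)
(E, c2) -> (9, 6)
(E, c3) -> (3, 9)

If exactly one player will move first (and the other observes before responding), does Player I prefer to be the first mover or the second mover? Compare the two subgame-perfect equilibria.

If Player I leads: Player II's best replies are A→c1, B→c1, C→c1, D→c1, E→c3; Player I's induced payoffs 11, 2, 9, 5, 3; outcome (A, c1), payoffs (11, 9).
If Player II leads: Player I's best replies are c1→A, c2→D, c3→B; Player II's induced payoffs 9, 10, 8; outcome (D, c2), payoffs (12, 10).
Player I gets 11 moving first and 12 moving second, so Player I prefers to move second.

second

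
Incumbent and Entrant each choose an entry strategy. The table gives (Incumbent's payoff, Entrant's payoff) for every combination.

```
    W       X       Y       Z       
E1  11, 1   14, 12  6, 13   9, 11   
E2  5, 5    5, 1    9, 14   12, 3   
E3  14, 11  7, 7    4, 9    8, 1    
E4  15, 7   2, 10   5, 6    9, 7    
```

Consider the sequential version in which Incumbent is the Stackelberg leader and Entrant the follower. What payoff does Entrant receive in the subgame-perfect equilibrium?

Work backward from Entrant's decision.
- E1: BR = Y, leader payoff 6.
- E2: BR = Y, leader payoff 9.
- E3: BR = W, leader payoff 14.
- E4: BR = X, leader payoff 2.
Among 6, 9, 14, 2, the best is 14 at E3. Subgame-perfect outcome: (E3, W) with payoffs (14, 11).

11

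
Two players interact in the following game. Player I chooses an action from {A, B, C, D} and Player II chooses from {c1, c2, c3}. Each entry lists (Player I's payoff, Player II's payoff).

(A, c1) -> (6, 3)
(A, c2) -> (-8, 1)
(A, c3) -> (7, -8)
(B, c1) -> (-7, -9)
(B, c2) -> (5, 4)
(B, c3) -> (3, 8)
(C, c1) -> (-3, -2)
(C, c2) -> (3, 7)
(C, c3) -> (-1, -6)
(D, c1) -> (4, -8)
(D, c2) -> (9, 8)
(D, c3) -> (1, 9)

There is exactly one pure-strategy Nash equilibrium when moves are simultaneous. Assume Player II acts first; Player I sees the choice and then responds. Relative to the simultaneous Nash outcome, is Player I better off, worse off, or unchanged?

better off

Work backward from Player I's decision.
- c1: Player I compares 6, -7, -3, 4 and picks A; Player II would get 3.
- c2: Player I compares -8, 5, 3, 9 and picks D; Player II would get 8.
- c3: Player I compares 7, 3, -1, 1 and picks A; Player II would get -8.
Player II's induced payoffs are 3, 8, -8, so Player II commits to c2. Subgame-perfect outcome: (D, c2) with payoffs (9, 8).
Under simultaneous play:
Player I's best replies: c1→A; c2→D; c3→A.
Player II's best replies: A→c1; B→c3; C→c2; D→c3.
The unique mutual best reply is (A, c1), giving (6, 3).
Player I earns 9 sequentially versus 6 at the Nash outcome: better off.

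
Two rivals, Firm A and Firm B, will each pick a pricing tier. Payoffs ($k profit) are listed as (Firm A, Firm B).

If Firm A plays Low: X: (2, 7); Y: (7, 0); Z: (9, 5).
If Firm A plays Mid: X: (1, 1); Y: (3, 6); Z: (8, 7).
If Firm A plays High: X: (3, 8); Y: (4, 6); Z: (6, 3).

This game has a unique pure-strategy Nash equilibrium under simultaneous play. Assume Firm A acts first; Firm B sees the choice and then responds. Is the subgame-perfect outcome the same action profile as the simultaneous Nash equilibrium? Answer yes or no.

no

Backward induction with Firm A moving first.
- Low → Firm B plays X (best of 7, 0, 5); Firm A gets 2.
- Mid → Firm B plays Z (best of 1, 6, 7); Firm A gets 8.
- High → Firm B plays X (best of 8, 6, 3); Firm A gets 3.
Maximizing over 2, 8, 3, Firm A chooses Mid. Subgame-perfect outcome: (Mid, Z) with payoffs (8, 7).
For the simultaneous game, intersect best replies.
Firm A's best replies: X→High; Y→Low; Z→Low.
Firm B's best replies: Low→X; Mid→Z; High→X.
Only (High, X) has each player best-responding; Nash payoffs (3, 8).
Sequential outcome (Mid, Z) differs from the Nash profile (High, X).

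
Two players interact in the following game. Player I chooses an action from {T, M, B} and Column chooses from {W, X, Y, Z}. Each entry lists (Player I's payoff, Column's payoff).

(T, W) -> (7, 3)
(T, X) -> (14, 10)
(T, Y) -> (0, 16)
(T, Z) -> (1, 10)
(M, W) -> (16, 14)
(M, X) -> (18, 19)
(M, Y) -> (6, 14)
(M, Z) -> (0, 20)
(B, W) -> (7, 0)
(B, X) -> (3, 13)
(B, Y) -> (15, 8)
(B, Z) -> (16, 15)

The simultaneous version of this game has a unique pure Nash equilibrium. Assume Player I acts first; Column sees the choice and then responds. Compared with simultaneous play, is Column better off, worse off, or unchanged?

unchanged

Solve by backward induction (Player I leads).
- T: Column compares 3, 10, 16, 10 and picks Y; Player I would get 0.
- M: Column compares 14, 19, 14, 20 and picks Z; Player I would get 0.
- B: Column compares 0, 13, 8, 15 and picks Z; Player I would get 16.
Player I's induced payoffs are 0, 0, 16, so Player I commits to B. Subgame-perfect outcome: (B, Z) with payoffs (16, 15).
Under simultaneous play:
Player I's best replies: W→M; X→M; Y→B; Z→B.
Column's best replies: T→Y; M→Z; B→Z.
The unique mutual best reply is (B, Z), giving (16, 15).
Column earns 15 sequentially versus 15 at the Nash outcome: unchanged.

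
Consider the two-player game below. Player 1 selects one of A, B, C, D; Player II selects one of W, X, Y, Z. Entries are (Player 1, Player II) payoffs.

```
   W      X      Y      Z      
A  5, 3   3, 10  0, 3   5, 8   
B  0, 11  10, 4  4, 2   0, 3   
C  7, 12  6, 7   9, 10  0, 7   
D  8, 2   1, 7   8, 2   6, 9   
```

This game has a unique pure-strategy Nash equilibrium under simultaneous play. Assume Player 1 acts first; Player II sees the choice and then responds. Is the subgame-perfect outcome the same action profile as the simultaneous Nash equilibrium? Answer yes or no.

no

Solve by backward induction (Player 1 leads).
- A → Player II plays X (best of 3, 10, 3, 8); Player 1 gets 3.
- B → Player II plays W (best of 11, 4, 2, 3); Player 1 gets 0.
- C → Player II plays W (best of 12, 7, 10, 7); Player 1 gets 7.
- D → Player II plays Z (best of 2, 7, 2, 9); Player 1 gets 6.
Among 3, 0, 7, 6, the best is 7 at C. Subgame-perfect outcome: (C, W) with payoffs (7, 12).
Now find the simultaneous Nash equilibrium.
Player 1's best replies: W→D; X→B; Y→C; Z→D.
Player II's best replies: A→X; B→W; C→W; D→Z.
Only (D, Z) has each player best-responding; Nash payoffs (6, 9).
Sequential outcome (C, W) differs from the Nash profile (D, Z).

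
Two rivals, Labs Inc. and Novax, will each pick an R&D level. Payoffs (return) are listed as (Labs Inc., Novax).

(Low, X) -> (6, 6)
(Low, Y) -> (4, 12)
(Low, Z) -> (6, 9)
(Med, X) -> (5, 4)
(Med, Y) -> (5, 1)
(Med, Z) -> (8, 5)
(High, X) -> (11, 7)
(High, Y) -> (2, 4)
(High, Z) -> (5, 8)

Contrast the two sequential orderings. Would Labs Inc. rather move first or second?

second

If Labs Inc. leads: Novax's best replies are Low→Y, Med→Z, High→Z; Labs Inc.'s induced payoffs 4, 8, 5; outcome (Med, Z), payoffs (8, 5).
If Novax leads: Labs Inc.'s best replies are X→High, Y→Med, Z→Med; Novax's induced payoffs 7, 1, 5; outcome (High, X), payoffs (11, 7).
Labs Inc. gets 8 moving first and 11 moving second, so Labs Inc. prefers to move second.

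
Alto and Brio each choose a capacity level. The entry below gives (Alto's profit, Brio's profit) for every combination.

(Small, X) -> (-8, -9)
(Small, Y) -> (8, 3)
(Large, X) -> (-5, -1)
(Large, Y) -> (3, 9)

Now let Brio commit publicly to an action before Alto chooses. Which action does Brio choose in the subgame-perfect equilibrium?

Y

Alto best-responds to each possible Brio move:
- X: BR = Large, leader payoff -1.
- Y: BR = Small, leader payoff 3.
Brio's induced payoffs are -1, 3, so Brio commits to Y. Subgame-perfect outcome: (Small, Y) with payoffs (8, 3).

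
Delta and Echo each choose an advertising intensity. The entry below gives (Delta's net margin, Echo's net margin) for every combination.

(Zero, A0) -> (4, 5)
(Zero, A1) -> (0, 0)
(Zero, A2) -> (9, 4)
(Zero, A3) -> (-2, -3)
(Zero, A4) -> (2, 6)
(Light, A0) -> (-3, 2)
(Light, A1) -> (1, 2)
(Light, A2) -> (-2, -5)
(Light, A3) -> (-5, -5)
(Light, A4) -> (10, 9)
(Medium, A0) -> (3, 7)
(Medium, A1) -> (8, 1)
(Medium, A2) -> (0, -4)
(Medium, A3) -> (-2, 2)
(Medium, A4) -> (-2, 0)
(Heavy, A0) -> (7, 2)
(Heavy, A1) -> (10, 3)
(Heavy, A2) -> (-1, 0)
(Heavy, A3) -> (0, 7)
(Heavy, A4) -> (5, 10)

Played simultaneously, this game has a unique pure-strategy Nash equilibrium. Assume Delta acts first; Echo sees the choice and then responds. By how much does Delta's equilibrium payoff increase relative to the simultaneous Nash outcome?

Work backward from Echo's decision.
- Zero: Echo compares 5, 0, 4, -3, 6 and picks A4; Delta would get 2.
- Light: Echo compares 2, 2, -5, -5, 9 and picks A4; Delta would get 10.
- Medium: Echo compares 7, 1, -4, 2, 0 and picks A0; Delta would get 3.
- Heavy: Echo compares 2, 3, 0, 7, 10 and picks A4; Delta would get 5.
Maximizing over 2, 10, 3, 5, Delta chooses Light. Subgame-perfect outcome: (Light, A4) with payoffs (10, 9).
Now find the simultaneous Nash equilibrium.
Delta's best replies: A0→Heavy; A1→Heavy; A2→Zero; A3→Heavy; A4→Light.
Echo's best replies: Zero→A4; Light→A4; Medium→A0; Heavy→A4.
Only (Light, A4) has each player best-responding; Nash payoffs (10, 9).
Delta's commitment gain: 10 − 10 = 0.

0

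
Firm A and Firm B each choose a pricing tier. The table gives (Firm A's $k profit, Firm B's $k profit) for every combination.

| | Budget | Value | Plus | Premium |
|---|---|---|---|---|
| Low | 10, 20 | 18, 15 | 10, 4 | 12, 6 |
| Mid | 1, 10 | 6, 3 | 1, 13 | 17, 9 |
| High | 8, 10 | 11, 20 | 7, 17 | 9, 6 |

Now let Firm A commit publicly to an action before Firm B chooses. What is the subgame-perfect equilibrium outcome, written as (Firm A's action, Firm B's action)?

(High, Value)

Solve by backward induction (Firm A leads).
- Low: BR = Budget, leader payoff 10.
- Mid: BR = Plus, leader payoff 1.
- High: BR = Value, leader payoff 11.
Maximizing over 10, 1, 11, Firm A chooses High. Subgame-perfect outcome: (High, Value) with payoffs (11, 20).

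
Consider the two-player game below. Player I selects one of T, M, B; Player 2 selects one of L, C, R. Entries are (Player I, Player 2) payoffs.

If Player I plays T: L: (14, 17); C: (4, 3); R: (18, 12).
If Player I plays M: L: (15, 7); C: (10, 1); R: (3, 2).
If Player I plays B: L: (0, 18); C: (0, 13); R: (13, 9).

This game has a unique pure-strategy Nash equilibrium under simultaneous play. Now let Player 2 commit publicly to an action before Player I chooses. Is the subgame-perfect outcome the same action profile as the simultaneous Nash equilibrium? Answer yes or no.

Work backward from Player I's decision.
- L → Player I plays M (best of 14, 15, 0); Player 2 gets 7.
- C → Player I plays M (best of 4, 10, 0); Player 2 gets 1.
- R → Player I plays T (best of 18, 3, 13); Player 2 gets 12.
Player 2's induced payoffs are 7, 1, 12, so Player 2 commits to R. Subgame-perfect outcome: (T, R) with payoffs (18, 12).
For the simultaneous game, intersect best replies.
Player I's best replies: L→M; C→M; R→T.
Player 2's best replies: T→L; M→L; B→L.
The unique mutual best reply is (M, L), giving (15, 7).
Sequential outcome (T, R) differs from the Nash profile (M, L).

no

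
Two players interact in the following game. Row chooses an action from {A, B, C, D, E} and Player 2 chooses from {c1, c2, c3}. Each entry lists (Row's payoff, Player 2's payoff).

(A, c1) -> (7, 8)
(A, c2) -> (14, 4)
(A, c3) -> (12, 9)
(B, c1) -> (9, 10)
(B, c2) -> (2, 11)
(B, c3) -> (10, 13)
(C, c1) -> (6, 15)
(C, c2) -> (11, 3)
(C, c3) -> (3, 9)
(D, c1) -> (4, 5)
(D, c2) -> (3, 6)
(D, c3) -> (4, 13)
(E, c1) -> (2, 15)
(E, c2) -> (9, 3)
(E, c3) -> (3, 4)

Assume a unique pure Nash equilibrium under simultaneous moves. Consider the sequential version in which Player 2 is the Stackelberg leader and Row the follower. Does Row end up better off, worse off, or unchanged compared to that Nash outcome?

Solve by backward induction (Player 2 leads).
- c1: Row compares 7, 9, 6, 4, 2 and picks B; Player 2 would get 10.
- c2: Row compares 14, 2, 11, 3, 9 and picks A; Player 2 would get 4.
- c3: Row compares 12, 10, 3, 4, 3 and picks A; Player 2 would get 9.
Maximizing over 10, 4, 9, Player 2 chooses c1. Subgame-perfect outcome: (B, c1) with payoffs (9, 10).
Under simultaneous play:
Row's best replies: c1→B; c2→A; c3→A.
Player 2's best replies: A→c3; B→c3; C→c1; D→c3; E→c1.
Only (A, c3) has each player best-responding; Nash payoffs (12, 9).
Row earns 9 sequentially versus 12 at the Nash outcome: worse off.

worse off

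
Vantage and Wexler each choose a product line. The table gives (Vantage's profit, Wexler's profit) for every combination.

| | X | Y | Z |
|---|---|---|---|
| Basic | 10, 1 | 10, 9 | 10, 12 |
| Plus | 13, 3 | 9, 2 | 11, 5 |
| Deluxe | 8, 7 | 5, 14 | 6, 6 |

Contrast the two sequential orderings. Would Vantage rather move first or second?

If Vantage leads: Wexler's best replies are Basic→Z, Plus→Z, Deluxe→Y; Vantage's induced payoffs 10, 11, 5; outcome (Plus, Z), payoffs (11, 5).
If Wexler leads: Vantage's best replies are X→Plus, Y→Basic, Z→Plus; Wexler's induced payoffs 3, 9, 5; outcome (Basic, Y), payoffs (10, 9).
Vantage gets 11 moving first and 10 moving second, so Vantage prefers to move first.

first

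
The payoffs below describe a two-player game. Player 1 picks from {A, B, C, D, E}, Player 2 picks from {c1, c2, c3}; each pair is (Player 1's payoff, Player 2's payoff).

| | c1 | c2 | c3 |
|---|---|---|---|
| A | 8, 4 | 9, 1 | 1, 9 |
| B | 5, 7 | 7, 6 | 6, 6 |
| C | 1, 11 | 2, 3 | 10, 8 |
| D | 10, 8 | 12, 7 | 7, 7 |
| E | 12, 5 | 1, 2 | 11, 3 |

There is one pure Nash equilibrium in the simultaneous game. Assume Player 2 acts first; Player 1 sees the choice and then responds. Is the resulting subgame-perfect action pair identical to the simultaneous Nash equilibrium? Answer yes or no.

Backward induction with Player 2 moving first.
- c1 → Player 1 plays E (best of 8, 5, 1, 10, 12); Player 2 gets 5.
- c2 → Player 1 plays D (best of 9, 7, 2, 12, 1); Player 2 gets 7.
- c3 → Player 1 plays E (best of 1, 6, 10, 7, 11); Player 2 gets 3.
Player 2's induced payoffs are 5, 7, 3, so Player 2 commits to c2. Subgame-perfect outcome: (D, c2) with payoffs (12, 7).
For the simultaneous game, intersect best replies.
Player 1's best replies: c1→E; c2→D; c3→E.
Player 2's best replies: A→c3; B→c1; C→c1; D→c1; E→c1.
Only (E, c1) has each player best-responding; Nash payoffs (12, 5).
Sequential outcome (D, c2) differs from the Nash profile (E, c1).

no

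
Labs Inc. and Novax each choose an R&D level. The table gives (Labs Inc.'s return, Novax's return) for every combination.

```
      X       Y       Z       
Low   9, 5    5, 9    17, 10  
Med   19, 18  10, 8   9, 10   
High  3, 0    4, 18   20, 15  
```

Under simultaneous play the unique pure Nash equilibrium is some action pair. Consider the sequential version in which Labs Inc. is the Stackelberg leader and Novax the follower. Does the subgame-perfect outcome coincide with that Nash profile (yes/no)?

yes

Novax best-responds to each possible Labs Inc. move:
- Low → Novax plays Z (best of 5, 9, 10); Labs Inc. gets 17.
- Med → Novax plays X (best of 18, 8, 10); Labs Inc. gets 19.
- High → Novax plays Y (best of 0, 18, 15); Labs Inc. gets 4.
Maximizing over 17, 19, 4, Labs Inc. chooses Med. Subgame-perfect outcome: (Med, X) with payoffs (19, 18).
Now find the simultaneous Nash equilibrium.
Labs Inc.'s best replies: X→Med; Y→Med; Z→High.
Novax's best replies: Low→Z; Med→X; High→Y.
The unique mutual best reply is (Med, X), giving (19, 18).
Sequential outcome (Med, X) coincides with the Nash profile (Med, X).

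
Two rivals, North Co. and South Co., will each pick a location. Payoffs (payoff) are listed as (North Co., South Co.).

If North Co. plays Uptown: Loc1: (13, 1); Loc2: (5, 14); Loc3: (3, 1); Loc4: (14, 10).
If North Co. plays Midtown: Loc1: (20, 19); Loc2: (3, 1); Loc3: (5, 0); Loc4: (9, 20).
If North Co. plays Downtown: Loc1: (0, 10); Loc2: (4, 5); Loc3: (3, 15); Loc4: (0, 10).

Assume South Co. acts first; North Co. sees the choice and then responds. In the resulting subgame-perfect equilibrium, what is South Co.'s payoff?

19

Work backward from North Co.'s decision.
- Loc1: North Co. compares 13, 20, 0 and picks Midtown; South Co. would get 19.
- Loc2: North Co. compares 5, 3, 4 and picks Uptown; South Co. would get 14.
- Loc3: North Co. compares 3, 5, 3 and picks Midtown; South Co. would get 0.
- Loc4: North Co. compares 14, 9, 0 and picks Uptown; South Co. would get 10.
Among 19, 14, 0, 10, the best is 19 at Loc1. Subgame-perfect outcome: (Midtown, Loc1) with payoffs (20, 19).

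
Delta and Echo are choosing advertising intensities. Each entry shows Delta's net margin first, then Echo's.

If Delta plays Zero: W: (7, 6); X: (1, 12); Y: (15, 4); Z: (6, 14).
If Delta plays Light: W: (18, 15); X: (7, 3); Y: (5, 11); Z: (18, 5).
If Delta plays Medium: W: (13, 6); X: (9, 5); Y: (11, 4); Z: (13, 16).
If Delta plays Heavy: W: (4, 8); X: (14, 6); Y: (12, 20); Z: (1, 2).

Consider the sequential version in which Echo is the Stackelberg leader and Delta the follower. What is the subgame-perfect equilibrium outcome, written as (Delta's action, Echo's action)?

Solve by backward induction (Echo leads).
- W: Delta compares 7, 18, 13, 4 and picks Light; Echo would get 15.
- X: Delta compares 1, 7, 9, 14 and picks Heavy; Echo would get 6.
- Y: Delta compares 15, 5, 11, 12 and picks Zero; Echo would get 4.
- Z: Delta compares 6, 18, 13, 1 and picks Light; Echo would get 5.
Among 15, 6, 4, 5, the best is 15 at W. Subgame-perfect outcome: (Light, W) with payoffs (18, 15).

(Light, W)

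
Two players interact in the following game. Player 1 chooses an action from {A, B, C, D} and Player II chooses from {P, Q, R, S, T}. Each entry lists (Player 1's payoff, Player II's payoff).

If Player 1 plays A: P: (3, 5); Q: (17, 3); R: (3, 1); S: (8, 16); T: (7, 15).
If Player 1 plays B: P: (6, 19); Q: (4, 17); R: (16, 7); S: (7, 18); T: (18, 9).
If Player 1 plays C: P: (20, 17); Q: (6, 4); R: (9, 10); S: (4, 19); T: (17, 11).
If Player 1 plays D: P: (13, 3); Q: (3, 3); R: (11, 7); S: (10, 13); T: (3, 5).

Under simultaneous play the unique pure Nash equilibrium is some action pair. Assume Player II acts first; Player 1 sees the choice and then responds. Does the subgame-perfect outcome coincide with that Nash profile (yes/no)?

Backward induction with Player II moving first.
- P: BR = C, leader payoff 17.
- Q: BR = A, leader payoff 3.
- R: BR = B, leader payoff 7.
- S: BR = D, leader payoff 13.
- T: BR = B, leader payoff 9.
Maximizing over 17, 3, 7, 13, 9, Player II chooses P. Subgame-perfect outcome: (C, P) with payoffs (20, 17).
For the simultaneous game, intersect best replies.
Player 1's best replies: P→C; Q→A; R→B; S→D; T→B.
Player II's best replies: A→S; B→P; C→S; D→S.
The unique mutual best reply is (D, S), giving (10, 13).
Sequential outcome (C, P) differs from the Nash profile (D, S).

no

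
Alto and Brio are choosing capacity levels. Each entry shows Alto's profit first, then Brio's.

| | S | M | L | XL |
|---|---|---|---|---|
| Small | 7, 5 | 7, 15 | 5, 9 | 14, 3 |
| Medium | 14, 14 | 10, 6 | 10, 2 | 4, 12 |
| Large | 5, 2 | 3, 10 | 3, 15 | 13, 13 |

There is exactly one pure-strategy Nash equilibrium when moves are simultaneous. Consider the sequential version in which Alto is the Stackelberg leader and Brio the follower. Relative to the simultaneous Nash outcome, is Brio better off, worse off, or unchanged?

unchanged

Work backward from Brio's decision.
- Small → Brio plays M (best of 5, 15, 9, 3); Alto gets 7.
- Medium → Brio plays S (best of 14, 6, 2, 12); Alto gets 14.
- Large → Brio plays L (best of 2, 10, 15, 13); Alto gets 3.
Maximizing over 7, 14, 3, Alto chooses Medium. Subgame-perfect outcome: (Medium, S) with payoffs (14, 14).
Now find the simultaneous Nash equilibrium.
Alto's best replies: S→Medium; M→Medium; L→Medium; XL→Small.
Brio's best replies: Small→M; Medium→S; Large→L.
Only (Medium, S) has each player best-responding; Nash payoffs (14, 14).
Brio earns 14 sequentially versus 14 at the Nash outcome: unchanged.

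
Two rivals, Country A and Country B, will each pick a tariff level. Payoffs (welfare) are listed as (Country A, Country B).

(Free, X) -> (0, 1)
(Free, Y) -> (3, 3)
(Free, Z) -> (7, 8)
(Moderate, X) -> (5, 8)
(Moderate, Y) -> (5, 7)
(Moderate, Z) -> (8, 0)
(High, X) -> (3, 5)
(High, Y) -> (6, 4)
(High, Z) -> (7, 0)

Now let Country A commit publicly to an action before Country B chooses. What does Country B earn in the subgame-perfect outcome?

8

Backward induction with Country A moving first.
- Free → Country B plays Z (best of 1, 3, 8); Country A gets 7.
- Moderate → Country B plays X (best of 8, 7, 0); Country A gets 5.
- High → Country B plays X (best of 5, 4, 0); Country A gets 3.
Among 7, 5, 3, the best is 7 at Free. Subgame-perfect outcome: (Free, Z) with payoffs (7, 8).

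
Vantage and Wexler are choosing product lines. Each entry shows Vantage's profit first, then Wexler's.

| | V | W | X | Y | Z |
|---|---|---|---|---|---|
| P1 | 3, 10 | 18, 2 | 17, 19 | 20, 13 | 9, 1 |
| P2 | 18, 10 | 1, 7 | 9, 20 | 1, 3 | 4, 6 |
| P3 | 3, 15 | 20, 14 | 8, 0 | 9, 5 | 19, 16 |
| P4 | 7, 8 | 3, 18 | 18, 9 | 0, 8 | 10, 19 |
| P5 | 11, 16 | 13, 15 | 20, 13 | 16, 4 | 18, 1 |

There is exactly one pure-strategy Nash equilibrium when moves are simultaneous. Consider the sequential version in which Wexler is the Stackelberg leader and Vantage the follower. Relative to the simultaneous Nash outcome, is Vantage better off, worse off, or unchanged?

unchanged

Work backward from Vantage's decision.
- V: Vantage compares 3, 18, 3, 7, 11 and picks P2; Wexler would get 10.
- W: Vantage compares 18, 1, 20, 3, 13 and picks P3; Wexler would get 14.
- X: Vantage compares 17, 9, 8, 18, 20 and picks P5; Wexler would get 13.
- Y: Vantage compares 20, 1, 9, 0, 16 and picks P1; Wexler would get 13.
- Z: Vantage compares 9, 4, 19, 10, 18 and picks P3; Wexler would get 16.
Maximizing over 10, 14, 13, 13, 16, Wexler chooses Z. Subgame-perfect outcome: (P3, Z) with payoffs (19, 16).
For the simultaneous game, intersect best replies.
Vantage's best replies: V→P2; W→P3; X→P5; Y→P1; Z→P3.
Wexler's best replies: P1→X; P2→X; P3→Z; P4→Z; P5→V.
Only (P3, Z) has each player best-responding; Nash payoffs (19, 16).
Vantage earns 19 sequentially versus 19 at the Nash outcome: unchanged.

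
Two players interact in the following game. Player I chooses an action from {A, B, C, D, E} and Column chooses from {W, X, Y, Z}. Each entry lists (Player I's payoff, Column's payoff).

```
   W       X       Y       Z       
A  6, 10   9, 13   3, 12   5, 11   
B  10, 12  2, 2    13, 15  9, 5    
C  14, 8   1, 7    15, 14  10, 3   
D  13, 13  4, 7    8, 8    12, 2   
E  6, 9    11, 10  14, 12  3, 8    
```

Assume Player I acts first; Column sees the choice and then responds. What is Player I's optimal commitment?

Solve by backward induction (Player I leads).
- A: Column compares 10, 13, 12, 11 and picks X; Player I would get 9.
- B: Column compares 12, 2, 15, 5 and picks Y; Player I would get 13.
- C: Column compares 8, 7, 14, 3 and picks Y; Player I would get 15.
- D: Column compares 13, 7, 8, 2 and picks W; Player I would get 13.
- E: Column compares 9, 10, 12, 8 and picks Y; Player I would get 14.
Among 9, 13, 15, 13, 14, the best is 15 at C. Subgame-perfect outcome: (C, Y) with payoffs (15, 14).

C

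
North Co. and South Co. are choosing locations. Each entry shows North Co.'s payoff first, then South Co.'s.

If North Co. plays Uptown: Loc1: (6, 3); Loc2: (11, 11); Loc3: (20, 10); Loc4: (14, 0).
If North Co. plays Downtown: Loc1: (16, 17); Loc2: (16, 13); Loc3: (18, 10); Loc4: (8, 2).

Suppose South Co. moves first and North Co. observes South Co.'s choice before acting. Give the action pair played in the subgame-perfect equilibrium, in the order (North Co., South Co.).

(Downtown, Loc1)

Solve by backward induction (South Co. leads).
- Loc1: North Co. compares 6, 16 and picks Downtown; South Co. would get 17.
- Loc2: North Co. compares 11, 16 and picks Downtown; South Co. would get 13.
- Loc3: North Co. compares 20, 18 and picks Uptown; South Co. would get 10.
- Loc4: North Co. compares 14, 8 and picks Uptown; South Co. would get 0.
Maximizing over 17, 13, 10, 0, South Co. chooses Loc1. Subgame-perfect outcome: (Downtown, Loc1) with payoffs (16, 17).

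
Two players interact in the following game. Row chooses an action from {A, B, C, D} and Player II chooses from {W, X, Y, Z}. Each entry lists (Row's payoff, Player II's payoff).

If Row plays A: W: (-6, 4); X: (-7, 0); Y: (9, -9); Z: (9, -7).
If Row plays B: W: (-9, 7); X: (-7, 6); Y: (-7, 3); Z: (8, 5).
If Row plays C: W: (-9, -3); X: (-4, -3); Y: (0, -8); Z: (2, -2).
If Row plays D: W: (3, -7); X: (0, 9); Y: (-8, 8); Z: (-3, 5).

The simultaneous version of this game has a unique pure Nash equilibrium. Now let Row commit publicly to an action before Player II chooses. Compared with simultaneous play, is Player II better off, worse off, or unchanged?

worse off

Backward induction with Row moving first.
- A: Player II compares 4, 0, -9, -7 and picks W; Row would get -6.
- B: Player II compares 7, 6, 3, 5 and picks W; Row would get -9.
- C: Player II compares -3, -3, -8, -2 and picks Z; Row would get 2.
- D: Player II compares -7, 9, 8, 5 and picks X; Row would get 0.
Row's induced payoffs are -6, -9, 2, 0, so Row commits to C. Subgame-perfect outcome: (C, Z) with payoffs (2, -2).
Now find the simultaneous Nash equilibrium.
Row's best replies: W→D; X→D; Y→A; Z→A.
Player II's best replies: A→W; B→W; C→Z; D→X.
Only (D, X) has each player best-responding; Nash payoffs (0, 9).
Player II earns -2 sequentially versus 9 at the Nash outcome: worse off.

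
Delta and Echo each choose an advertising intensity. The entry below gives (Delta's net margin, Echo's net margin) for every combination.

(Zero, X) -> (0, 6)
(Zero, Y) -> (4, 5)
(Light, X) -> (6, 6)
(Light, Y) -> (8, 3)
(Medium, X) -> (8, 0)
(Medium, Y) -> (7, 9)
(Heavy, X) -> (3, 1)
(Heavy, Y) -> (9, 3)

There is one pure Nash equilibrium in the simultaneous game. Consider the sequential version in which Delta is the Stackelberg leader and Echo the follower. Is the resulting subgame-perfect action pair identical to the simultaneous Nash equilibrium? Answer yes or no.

yes

Work backward from Echo's decision.
- Zero → Echo plays X (best of 6, 5); Delta gets 0.
- Light → Echo plays X (best of 6, 3); Delta gets 6.
- Medium → Echo plays Y (best of 0, 9); Delta gets 7.
- Heavy → Echo plays Y (best of 1, 3); Delta gets 9.
Maximizing over 0, 6, 7, 9, Delta chooses Heavy. Subgame-perfect outcome: (Heavy, Y) with payoffs (9, 3).
Now find the simultaneous Nash equilibrium.
Delta's best replies: X→Medium; Y→Heavy.
Echo's best replies: Zero→X; Light→X; Medium→Y; Heavy→Y.
Only (Heavy, Y) has each player best-responding; Nash payoffs (9, 3).
Sequential outcome (Heavy, Y) coincides with the Nash profile (Heavy, Y).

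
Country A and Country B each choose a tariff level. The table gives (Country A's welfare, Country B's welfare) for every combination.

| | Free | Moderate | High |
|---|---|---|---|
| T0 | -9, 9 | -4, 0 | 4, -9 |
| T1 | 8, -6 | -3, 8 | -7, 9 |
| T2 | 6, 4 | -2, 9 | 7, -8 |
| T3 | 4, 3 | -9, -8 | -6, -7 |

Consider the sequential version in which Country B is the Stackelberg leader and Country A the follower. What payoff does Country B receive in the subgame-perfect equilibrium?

Backward induction with Country B moving first.
- Free → Country A plays T1 (best of -9, 8, 6, 4); Country B gets -6.
- Moderate → Country A plays T2 (best of -4, -3, -2, -9); Country B gets 9.
- High → Country A plays T2 (best of 4, -7, 7, -6); Country B gets -8.
Among -6, 9, -8, the best is 9 at Moderate. Subgame-perfect outcome: (T2, Moderate) with payoffs (-2, 9).

9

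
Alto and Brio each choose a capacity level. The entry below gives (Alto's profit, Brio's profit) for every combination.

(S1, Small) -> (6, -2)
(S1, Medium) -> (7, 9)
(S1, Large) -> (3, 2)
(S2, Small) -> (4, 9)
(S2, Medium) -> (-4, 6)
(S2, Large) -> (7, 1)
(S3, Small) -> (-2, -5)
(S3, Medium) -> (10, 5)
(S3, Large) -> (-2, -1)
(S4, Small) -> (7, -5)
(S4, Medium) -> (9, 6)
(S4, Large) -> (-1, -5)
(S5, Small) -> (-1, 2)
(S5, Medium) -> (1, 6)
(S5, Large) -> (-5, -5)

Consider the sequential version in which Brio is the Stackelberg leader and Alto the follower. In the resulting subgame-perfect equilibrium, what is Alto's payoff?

Work backward from Alto's decision.
- Small: Alto compares 6, 4, -2, 7, -1 and picks S4; Brio would get -5.
- Medium: Alto compares 7, -4, 10, 9, 1 and picks S3; Brio would get 5.
- Large: Alto compares 3, 7, -2, -1, -5 and picks S2; Brio would get 1.
Maximizing over -5, 5, 1, Brio chooses Medium. Subgame-perfect outcome: (S3, Medium) with payoffs (10, 5).

10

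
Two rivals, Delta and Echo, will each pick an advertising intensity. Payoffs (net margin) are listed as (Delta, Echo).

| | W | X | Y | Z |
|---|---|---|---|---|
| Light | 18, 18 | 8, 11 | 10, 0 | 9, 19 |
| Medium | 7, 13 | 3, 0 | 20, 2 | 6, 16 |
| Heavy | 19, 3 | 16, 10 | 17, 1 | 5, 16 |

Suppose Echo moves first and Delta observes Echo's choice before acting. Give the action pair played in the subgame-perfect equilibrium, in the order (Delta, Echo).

Work backward from Delta's decision.
- W: Delta compares 18, 7, 19 and picks Heavy; Echo would get 3.
- X: Delta compares 8, 3, 16 and picks Heavy; Echo would get 10.
- Y: Delta compares 10, 20, 17 and picks Medium; Echo would get 2.
- Z: Delta compares 9, 6, 5 and picks Light; Echo would get 19.
Among 3, 10, 2, 19, the best is 19 at Z. Subgame-perfect outcome: (Light, Z) with payoffs (9, 19).

(Light, Z)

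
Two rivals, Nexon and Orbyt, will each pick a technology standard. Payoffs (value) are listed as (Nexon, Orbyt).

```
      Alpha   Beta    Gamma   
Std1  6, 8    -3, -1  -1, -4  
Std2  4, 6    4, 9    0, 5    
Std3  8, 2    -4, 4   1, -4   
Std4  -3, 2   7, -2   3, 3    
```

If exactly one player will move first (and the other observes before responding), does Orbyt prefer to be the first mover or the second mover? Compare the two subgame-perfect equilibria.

second

If Nexon leads: Orbyt's best replies are Std1→Alpha, Std2→Beta, Std3→Beta, Std4→Gamma; Nexon's induced payoffs 6, 4, -4, 3; outcome (Std1, Alpha), payoffs (6, 8).
If Orbyt leads: Nexon's best replies are Alpha→Std3, Beta→Std4, Gamma→Std4; Orbyt's induced payoffs 2, -2, 3; outcome (Std4, Gamma), payoffs (3, 3).
Orbyt gets 3 moving first and 8 moving second, so Orbyt prefers to move second.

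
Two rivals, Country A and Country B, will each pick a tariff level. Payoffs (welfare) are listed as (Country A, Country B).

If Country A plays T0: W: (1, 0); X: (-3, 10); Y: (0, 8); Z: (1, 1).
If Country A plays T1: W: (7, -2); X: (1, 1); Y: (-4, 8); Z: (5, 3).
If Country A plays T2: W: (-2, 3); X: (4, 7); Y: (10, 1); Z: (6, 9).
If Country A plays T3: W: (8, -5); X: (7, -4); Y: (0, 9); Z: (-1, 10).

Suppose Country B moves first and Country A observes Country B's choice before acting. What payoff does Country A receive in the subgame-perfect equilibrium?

6

Solve by backward induction (Country B leads).
- W → Country A plays T3 (best of 1, 7, -2, 8); Country B gets -5.
- X → Country A plays T3 (best of -3, 1, 4, 7); Country B gets -4.
- Y → Country A plays T2 (best of 0, -4, 10, 0); Country B gets 1.
- Z → Country A plays T2 (best of 1, 5, 6, -1); Country B gets 9.
Country B's induced payoffs are -5, -4, 1, 9, so Country B commits to Z. Subgame-perfect outcome: (T2, Z) with payoffs (6, 9).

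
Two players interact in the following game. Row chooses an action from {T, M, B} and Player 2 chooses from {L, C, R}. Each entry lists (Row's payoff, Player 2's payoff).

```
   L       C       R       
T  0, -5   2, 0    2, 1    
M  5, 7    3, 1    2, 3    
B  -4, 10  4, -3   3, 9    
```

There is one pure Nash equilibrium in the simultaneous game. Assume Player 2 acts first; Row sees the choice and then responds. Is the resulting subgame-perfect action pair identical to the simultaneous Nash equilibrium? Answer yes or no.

no

Solve by backward induction (Player 2 leads).
- L → Row plays M (best of 0, 5, -4); Player 2 gets 7.
- C → Row plays B (best of 2, 3, 4); Player 2 gets -3.
- R → Row plays B (best of 2, 2, 3); Player 2 gets 9.
Maximizing over 7, -3, 9, Player 2 chooses R. Subgame-perfect outcome: (B, R) with payoffs (3, 9).
For the simultaneous game, intersect best replies.
Row's best replies: L→M; C→B; R→B.
Player 2's best replies: T→R; M→L; B→L.
The unique mutual best reply is (M, L), giving (5, 7).
Sequential outcome (B, R) differs from the Nash profile (M, L).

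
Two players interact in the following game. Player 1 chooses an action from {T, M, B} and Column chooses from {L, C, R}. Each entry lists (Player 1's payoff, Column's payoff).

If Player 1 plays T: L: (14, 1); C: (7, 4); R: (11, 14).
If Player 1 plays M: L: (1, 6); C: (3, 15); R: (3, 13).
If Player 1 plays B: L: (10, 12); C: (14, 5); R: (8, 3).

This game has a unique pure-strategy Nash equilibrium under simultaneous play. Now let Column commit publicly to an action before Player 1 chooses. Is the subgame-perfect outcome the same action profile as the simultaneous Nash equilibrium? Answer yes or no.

Work backward from Player 1's decision.
- L: BR = T, leader payoff 1.
- C: BR = B, leader payoff 5.
- R: BR = T, leader payoff 14.
Among 1, 5, 14, the best is 14 at R. Subgame-perfect outcome: (T, R) with payoffs (11, 14).
Under simultaneous play:
Player 1's best replies: L→T; C→B; R→T.
Column's best replies: T→R; M→C; B→L.
The unique mutual best reply is (T, R), giving (11, 14).
Sequential outcome (T, R) coincides with the Nash profile (T, R).

yes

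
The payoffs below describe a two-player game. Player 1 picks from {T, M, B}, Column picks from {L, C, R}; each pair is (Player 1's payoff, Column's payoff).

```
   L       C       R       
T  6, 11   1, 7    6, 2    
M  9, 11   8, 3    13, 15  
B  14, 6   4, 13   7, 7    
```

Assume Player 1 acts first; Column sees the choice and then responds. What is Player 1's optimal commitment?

Work backward from Column's decision.
- T → Column plays L (best of 11, 7, 2); Player 1 gets 6.
- M → Column plays R (best of 11, 3, 15); Player 1 gets 13.
- B → Column plays C (best of 6, 13, 7); Player 1 gets 4.
Maximizing over 6, 13, 4, Player 1 chooses M. Subgame-perfect outcome: (M, R) with payoffs (13, 15).

M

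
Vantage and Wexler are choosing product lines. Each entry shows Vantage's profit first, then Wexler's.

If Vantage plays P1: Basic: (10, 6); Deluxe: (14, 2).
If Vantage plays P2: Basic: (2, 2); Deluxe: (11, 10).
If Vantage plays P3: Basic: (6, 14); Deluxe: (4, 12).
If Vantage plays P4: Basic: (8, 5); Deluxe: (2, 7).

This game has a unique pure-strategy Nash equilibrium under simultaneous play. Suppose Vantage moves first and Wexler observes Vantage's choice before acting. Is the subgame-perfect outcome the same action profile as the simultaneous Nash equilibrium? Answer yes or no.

Work backward from Wexler's decision.
- P1: Wexler compares 6, 2 and picks Basic; Vantage would get 10.
- P2: Wexler compares 2, 10 and picks Deluxe; Vantage would get 11.
- P3: Wexler compares 14, 12 and picks Basic; Vantage would get 6.
- P4: Wexler compares 5, 7 and picks Deluxe; Vantage would get 2.
Vantage's induced payoffs are 10, 11, 6, 2, so Vantage commits to P2. Subgame-perfect outcome: (P2, Deluxe) with payoffs (11, 10).
For the simultaneous game, intersect best replies.
Vantage's best replies: Basic→P1; Deluxe→P1.
Wexler's best replies: P1→Basic; P2→Deluxe; P3→Basic; P4→Deluxe.
The unique mutual best reply is (P1, Basic), giving (10, 6).
Sequential outcome (P2, Deluxe) differs from the Nash profile (P1, Basic).

no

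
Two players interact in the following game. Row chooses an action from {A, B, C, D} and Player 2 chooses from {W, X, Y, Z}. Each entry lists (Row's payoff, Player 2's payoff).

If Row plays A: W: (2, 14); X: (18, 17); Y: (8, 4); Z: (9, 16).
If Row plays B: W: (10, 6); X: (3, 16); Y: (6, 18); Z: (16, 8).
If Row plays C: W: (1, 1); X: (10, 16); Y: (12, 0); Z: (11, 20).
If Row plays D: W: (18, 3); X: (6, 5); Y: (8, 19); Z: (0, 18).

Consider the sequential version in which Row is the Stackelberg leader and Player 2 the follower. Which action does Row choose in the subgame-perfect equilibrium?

Backward induction with Row moving first.
- A → Player 2 plays X (best of 14, 17, 4, 16); Row gets 18.
- B → Player 2 plays Y (best of 6, 16, 18, 8); Row gets 6.
- C → Player 2 plays Z (best of 1, 16, 0, 20); Row gets 11.
- D → Player 2 plays Y (best of 3, 5, 19, 18); Row gets 8.
Maximizing over 18, 6, 11, 8, Row chooses A. Subgame-perfect outcome: (A, X) with payoffs (18, 17).

A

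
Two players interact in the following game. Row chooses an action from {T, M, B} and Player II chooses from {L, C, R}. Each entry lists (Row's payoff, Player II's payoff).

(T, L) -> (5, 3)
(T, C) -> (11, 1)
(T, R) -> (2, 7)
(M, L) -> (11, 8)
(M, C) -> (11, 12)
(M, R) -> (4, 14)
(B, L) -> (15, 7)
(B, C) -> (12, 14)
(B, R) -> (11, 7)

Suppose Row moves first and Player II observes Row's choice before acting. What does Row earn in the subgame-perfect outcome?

12

Backward induction with Row moving first.
- T → Player II plays R (best of 3, 1, 7); Row gets 2.
- M → Player II plays R (best of 8, 12, 14); Row gets 4.
- B → Player II plays C (best of 7, 14, 7); Row gets 12.
Maximizing over 2, 4, 12, Row chooses B. Subgame-perfect outcome: (B, C) with payoffs (12, 14).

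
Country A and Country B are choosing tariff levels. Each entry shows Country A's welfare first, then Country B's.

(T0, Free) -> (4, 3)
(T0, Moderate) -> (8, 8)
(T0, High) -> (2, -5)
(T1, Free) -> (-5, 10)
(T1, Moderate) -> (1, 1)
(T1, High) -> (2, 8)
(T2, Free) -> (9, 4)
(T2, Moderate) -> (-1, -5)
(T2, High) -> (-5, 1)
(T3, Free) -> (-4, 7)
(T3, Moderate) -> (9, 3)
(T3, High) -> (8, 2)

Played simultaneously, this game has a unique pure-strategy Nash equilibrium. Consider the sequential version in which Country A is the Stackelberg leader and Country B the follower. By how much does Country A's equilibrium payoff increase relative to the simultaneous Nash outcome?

0

Work backward from Country B's decision.
- T0: BR = Moderate, leader payoff 8.
- T1: BR = Free, leader payoff -5.
- T2: BR = Free, leader payoff 9.
- T3: BR = Free, leader payoff -4.
Country A's induced payoffs are 8, -5, 9, -4, so Country A commits to T2. Subgame-perfect outcome: (T2, Free) with payoffs (9, 4).
Now find the simultaneous Nash equilibrium.
Country A's best replies: Free→T2; Moderate→T3; High→T3.
Country B's best replies: T0→Moderate; T1→Free; T2→Free; T3→Free.
Only (T2, Free) has each player best-responding; Nash payoffs (9, 4).
Country A's commitment gain: 9 − 9 = 0.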